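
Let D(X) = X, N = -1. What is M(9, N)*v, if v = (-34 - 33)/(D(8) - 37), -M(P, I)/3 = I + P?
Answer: -1608/29 ≈ -55.448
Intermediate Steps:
M(P, I) = -3*I - 3*P (M(P, I) = -3*(I + P) = -3*I - 3*P)
v = 67/29 (v = (-34 - 33)/(8 - 37) = -67/(-29) = -67*(-1/29) = 67/29 ≈ 2.3103)
M(9, N)*v = (-3*(-1) - 3*9)*(67/29) = (3 - 27)*(67/29) = -24*67/29 = -1608/29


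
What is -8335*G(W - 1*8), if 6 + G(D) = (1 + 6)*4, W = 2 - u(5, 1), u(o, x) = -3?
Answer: -183370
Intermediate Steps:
W = 5 (W = 2 - 1*(-3) = 2 + 3 = 5)
G(D) = 22 (G(D) = -6 + (1 + 6)*4 = -6 + 7*4 = -6 + 28 = 22)
-8335*G(W - 1*8) = -8335*22 = -183370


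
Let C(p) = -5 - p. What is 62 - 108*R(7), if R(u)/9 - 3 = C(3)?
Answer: 4922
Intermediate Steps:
R(u) = -45 (R(u) = 27 + 9*(-5 - 1*3) = 27 + 9*(-5 - 3) = 27 + 9*(-8) = 27 - 72 = -45)
62 - 108*R(7) = 62 - 108*(-45) = 62 + 4860 = 4922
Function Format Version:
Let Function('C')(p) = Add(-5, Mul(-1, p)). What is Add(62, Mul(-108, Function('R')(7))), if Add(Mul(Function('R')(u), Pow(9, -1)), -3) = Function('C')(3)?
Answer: 4922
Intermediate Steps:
Function('R')(u) = -45 (Function('R')(u) = Add(27, Mul(9, Add(-5, Mul(-1, 3)))) = Add(27, Mul(9, Add(-5, -3))) = Add(27, Mul(9, -8)) = Add(27, -72) = -45)
Add(62, Mul(-108, Function('R')(7))) = Add(62, Mul(-108, -45)) = Add(62, 4860) = 4922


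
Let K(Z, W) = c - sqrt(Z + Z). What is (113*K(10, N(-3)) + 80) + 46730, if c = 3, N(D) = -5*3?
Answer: 47149 - 226*sqrt(5) ≈ 46644.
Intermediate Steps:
N(D) = -15
K(Z, W) = 3 - sqrt(2)*sqrt(Z) (K(Z, W) = 3 - sqrt(Z + Z) = 3 - sqrt(2*Z) = 3 - sqrt(2)*sqrt(Z))
(113*K(10, N(-3)) + 80) + 46730 = (113*(3 - sqrt(2)*sqrt(10)) + 80) + 46730 = (113*(3 - 2*sqrt(5)) + 80) + 46730 = ((339 - 226*sqrt(5)) + 80) + 46730 = (419 - 226*sqrt(5)) + 46730 = 47149 - 226*sqrt(5)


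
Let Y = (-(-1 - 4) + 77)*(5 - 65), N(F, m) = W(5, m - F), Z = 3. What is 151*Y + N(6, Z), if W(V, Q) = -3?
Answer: -742923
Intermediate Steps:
N(F, m) = -3
Y = -4920 (Y = (-1*(-5) + 77)*(-60) = (5 + 77)*(-60) = 82*(-60) = -4920)
151*Y + N(6, Z) = 151*(-4920) - 3 = -742920 - 3 = -742923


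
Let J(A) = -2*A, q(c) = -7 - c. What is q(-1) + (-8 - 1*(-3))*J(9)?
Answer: 84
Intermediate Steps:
q(-1) + (-8 - 1*(-3))*J(9) = (-7 - 1*(-1)) + (-8 - 1*(-3))*(-2*9) = (-7 + 1) + (-8 + 3)*(-18) = -6 - 5*(-18) = -6 + 90 = 84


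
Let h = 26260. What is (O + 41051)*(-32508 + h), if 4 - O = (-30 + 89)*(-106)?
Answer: -295586632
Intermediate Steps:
O = 6258 (O = 4 - (-30 + 89)*(-106) = 4 - 59*(-106) = 4 - 1*(-6254) = 4 + 6254 = 6258)
(O + 41051)*(-32508 + h) = (6258 + 41051)*(-32508 + 26260) = 47309*(-6248) = -295586632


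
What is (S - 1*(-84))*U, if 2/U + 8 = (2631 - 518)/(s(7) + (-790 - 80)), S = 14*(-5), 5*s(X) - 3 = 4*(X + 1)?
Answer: -24164/9017 ≈ -2.6798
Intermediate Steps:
s(X) = 7/5 + 4*X/5 (s(X) = ⅗ + (4*(X + 1))/5 = ⅗ + (4*(1 + X))/5 = ⅗ + (4 + 4*X)/5 = ⅗ + (⅘ + 4*X/5) = 7/5 + 4*X/5)
S = -70
U = -1726/9017 (U = 2/(-8 + (2631 - 518)/((7/5 + (⅘)*7) + (-790 - 80))) = 2/(-8 + 2113/((7/5 + 28/5) - 870)) = 2/(-8 + 2113/(7 - 870)) = 2/(-8 + 2113/(-863)) = 2/(-8 + 2113*(-1/863)) = 2/(-8 - 2113/863) = 2/(-9017/863) = 2*(-863/9017) = -1726/9017 ≈ -0.19142)
(S - 1*(-84))*U = (-70 - 1*(-84))*(-1726/9017) = (-70 + 84)*(-1726/9017) = 14*(-1726/9017) = -24164/9017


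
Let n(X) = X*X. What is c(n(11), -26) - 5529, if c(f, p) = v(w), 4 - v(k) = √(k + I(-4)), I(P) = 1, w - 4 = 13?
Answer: -5525 - 3*√2 ≈ -5529.2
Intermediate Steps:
w = 17 (w = 4 + 13 = 17)
v(k) = 4 - √(1 + k) (v(k) = 4 - √(k + 1) = 4 - √(1 + k))
n(X) = X²
c(f, p) = 4 - 3*√2 (c(f, p) = 4 - √(1 + 17) = 4 - √18 = 4 - 3*√2)
c(n(11), -26) - 5529 = (4 - 3*√2) - 5529 = -5525 - 3*√2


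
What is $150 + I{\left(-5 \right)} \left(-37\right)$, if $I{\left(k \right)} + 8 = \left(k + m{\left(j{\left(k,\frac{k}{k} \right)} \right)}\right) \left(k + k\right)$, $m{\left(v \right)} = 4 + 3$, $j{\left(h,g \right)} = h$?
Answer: $1186$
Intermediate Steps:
$m{\left(v \right)} = 7$
$I{\left(k \right)} = -8 + 2 k \left(7 + k\right)$ ($I{\left(k \right)} = -8 + \left(k + 7\right) \left(k + k\right) = -8 + \left(7 + k\right) 2 k = -8 + 2 k \left(7 + k\right)$)
$150 + I{\left(-5 \right)} \left(-37\right) = 150 + \left(-8 + 2 \left(-5\right)^{2} + 14 \left(-5\right)\right) \left(-37\right) = 150 + \left(-8 + 2 \cdot 25 - 70\right) \left(-37\right) = 150 + \left(-8 + 50 - 70\right) \left(-37\right) = 150 - -1036 = 150 + 1036 = 1186$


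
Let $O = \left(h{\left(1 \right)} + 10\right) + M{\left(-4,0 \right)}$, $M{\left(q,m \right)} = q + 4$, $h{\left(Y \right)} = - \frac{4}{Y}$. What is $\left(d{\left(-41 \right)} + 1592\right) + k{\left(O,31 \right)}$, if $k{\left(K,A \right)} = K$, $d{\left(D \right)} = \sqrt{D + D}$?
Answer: $1598 + i \sqrt{82} \approx 1598.0 + 9.0554 i$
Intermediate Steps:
$d{\left(D \right)} = \sqrt{2} \sqrt{D}$ ($d{\left(D \right)} = \sqrt{2 D} = \sqrt{2} \sqrt{D}$)
$M{\left(q,m \right)} = 4 + q$
$O = 6$ ($O = \left(- \frac{4}{1} + 10\right) + \left(4 - 4\right) = \left(\left(-4\right) 1 + 10\right) + 0 = \left(-4 + 10\right) + 0 = 6 + 0 = 6$)
$\left(d{\left(-41 \right)} + 1592\right) + k{\left(O,31 \right)} = \left(\sqrt{2} \sqrt{-41} + 1592\right) + 6 = \left(\sqrt{2} i \sqrt{41} + 1592\right) + 6 = \left(i \sqrt{82} + 1592\right) + 6 = \left(1592 + i \sqrt{82}\right) + 6 = 1598 + i \sqrt{82}$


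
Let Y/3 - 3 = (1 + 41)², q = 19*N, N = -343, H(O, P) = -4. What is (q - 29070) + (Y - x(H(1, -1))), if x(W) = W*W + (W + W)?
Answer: -30294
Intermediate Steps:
q = -6517 (q = 19*(-343) = -6517)
Y = 5301 (Y = 9 + 3*(1 + 41)² = 9 + 3*42² = 9 + 3*1764 = 9 + 5292 = 5301)
x(W) = W² + 2*W
(q - 29070) + (Y - x(H(1, -1))) = (-6517 - 29070) + (5301 - (-4)*(2 - 4)) = -35587 + (5301 - (-4)*(-2)) = -35587 + (5301 - 1*8) = -35587 + (5301 - 8) = -35587 + 5293 = -30294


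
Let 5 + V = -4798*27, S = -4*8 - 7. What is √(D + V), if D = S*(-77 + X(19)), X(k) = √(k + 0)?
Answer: √(-126548 - 39*√19) ≈ 355.97*I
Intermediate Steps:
X(k) = √k
S = -39 (S = -32 - 7 = -39)
V = -129551 (V = -5 - 4798*27 = -5 - 129546 = -129551)
D = 3003 - 39*√19 (D = -39*(-77 + √19) = 3003 - 39*√19 ≈ 2833.0)
√(D + V) = √((3003 - 39*√19) - 129551) = √(-126548 - 39*√19)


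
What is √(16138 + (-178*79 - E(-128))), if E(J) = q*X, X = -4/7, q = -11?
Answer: 2*√25354/7 ≈ 45.494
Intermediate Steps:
X = -4/7 (X = -4*⅐ = -4/7 ≈ -0.57143)
E(J) = 44/7 (E(J) = -11*(-4/7) = 44/7)
√(16138 + (-178*79 - E(-128))) = √(16138 + (-178*79 - 1*44/7)) = √(16138 + (-14062 - 44/7)) = √(16138 - 98478/7) = √(14488/7) = 2*√25354/7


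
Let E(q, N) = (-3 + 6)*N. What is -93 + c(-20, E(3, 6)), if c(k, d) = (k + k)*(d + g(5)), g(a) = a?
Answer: -1013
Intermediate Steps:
E(q, N) = 3*N
c(k, d) = 2*k*(5 + d) (c(k, d) = (k + k)*(d + 5) = (2*k)*(5 + d) = 2*k*(5 + d))
-93 + c(-20, E(3, 6)) = -93 + 2*(-20)*(5 + 3*6) = -93 + 2*(-20)*(5 + 18) = -93 + 2*(-20)*23 = -93 - 920 = -1013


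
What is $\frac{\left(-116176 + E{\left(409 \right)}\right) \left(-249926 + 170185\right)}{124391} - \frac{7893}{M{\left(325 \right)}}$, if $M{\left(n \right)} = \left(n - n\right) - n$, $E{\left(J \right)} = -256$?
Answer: $\frac{3018413154563}{40427075} \approx 74663.0$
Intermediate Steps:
$M{\left(n \right)} = - n$ ($M{\left(n \right)} = 0 - n = - n$)
$\frac{\left(-116176 + E{\left(409 \right)}\right) \left(-249926 + 170185\right)}{124391} - \frac{7893}{M{\left(325 \right)}} = \frac{\left(-116176 - 256\right) \left(-249926 + 170185\right)}{124391} - \frac{7893}{\left(-1\right) 325} = \left(-116432\right) \left(-79741\right) \frac{1}{124391} - \frac{7893}{-325} = 9284404112 \cdot \frac{1}{124391} - - \frac{7893}{325} = \frac{9284404112}{124391} + \frac{7893}{325} = \frac{3018413154563}{40427075}$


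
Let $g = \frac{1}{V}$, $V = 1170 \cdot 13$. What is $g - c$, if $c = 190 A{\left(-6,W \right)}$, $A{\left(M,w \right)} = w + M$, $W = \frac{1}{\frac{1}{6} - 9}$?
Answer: $\frac{936327653}{806130} \approx 1161.5$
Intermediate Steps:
$W = - \frac{6}{53}$ ($W = \frac{1}{\frac{1}{6} - 9} = \frac{1}{- \frac{53}{6}} = - \frac{6}{53} \approx -0.11321$)
$V = 15210$
$A{\left(M,w \right)} = M + w$
$g = \frac{1}{15210} \approx 6.5746 \cdot 10^{-5}$
$c = - \frac{61560}{53}$ ($c = 190 \left(-6 - \frac{6}{53}\right) = 190 \left(- \frac{324}{53}\right) = - \frac{61560}{53} \approx -1161.5$)
$g - c = \frac{1}{15210} - - \frac{61560}{53} = \frac{1}{15210} + \frac{61560}{53} = \frac{936327653}{806130}$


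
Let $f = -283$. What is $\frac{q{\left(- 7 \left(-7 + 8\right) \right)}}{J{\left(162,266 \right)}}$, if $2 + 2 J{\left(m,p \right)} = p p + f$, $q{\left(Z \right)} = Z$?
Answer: $- \frac{14}{70471} \approx -0.00019866$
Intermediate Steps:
$J{\left(m,p \right)} = - \frac{285}{2} + \frac{p^{2}}{2}$ ($J{\left(m,p \right)} = -1 + \frac{p p - 283}{2} = -1 + \frac{p^{2} - 283}{2} = -1 + \frac{-283 + p^{2}}{2} = -1 + \left(- \frac{283}{2} + \frac{p^{2}}{2}\right) = - \frac{285}{2} + \frac{p^{2}}{2}$)
$\frac{q{\left(- 7 \left(-7 + 8\right) \right)}}{J{\left(162,266 \right)}} = \frac{\left(-7\right) \left(-7 + 8\right)}{- \frac{285}{2} + \frac{266^{2}}{2}} = \frac{\left(-7\right) 1}{- \frac{285}{2} + \frac{1}{2} \cdot 70756} = - \frac{7}{- \frac{285}{2} + 35378} = - \frac{7}{\frac{70471}{2}} = \left(-7\right) \frac{2}{70471} = - \frac{14}{70471}$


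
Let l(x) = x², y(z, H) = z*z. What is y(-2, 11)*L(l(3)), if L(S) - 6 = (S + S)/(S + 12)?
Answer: 192/7 ≈ 27.429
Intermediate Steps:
y(z, H) = z²
L(S) = 6 + 2*S/(12 + S) (L(S) = 6 + (S + S)/(S + 12) = 6 + (2*S)/(12 + S) = 6 + 2*S/(12 + S))
y(-2, 11)*L(l(3)) = (-2)²*(8*(9 + 3²)/(12 + 3²)) = 4*(8*(9 + 9)/(12 + 9)) = 4*(8*18/21) = 4*(8*(1/21)*18) = 4*(48/7) = 192/7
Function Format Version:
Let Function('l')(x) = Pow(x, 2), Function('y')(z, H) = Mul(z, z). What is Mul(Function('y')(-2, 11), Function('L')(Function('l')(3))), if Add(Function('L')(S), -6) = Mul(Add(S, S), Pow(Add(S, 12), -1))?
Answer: Rational(192, 7) ≈ 27.429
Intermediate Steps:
Function('y')(z, H) = Pow(z, 2)
Function('L')(S) = Add(6, Mul(2, S, Pow(Add(12, S), -1))) (Function('L')(S) = Add(6, Mul(Add(S, S), Pow(Add(S, 12), -1))) = Add(6, Mul(Mul(2, S), Pow(Add(12, S), -1))) = Add(6, Mul(2, S, Pow(Add(12, S), -1))))
Mul(Function('y')(-2, 11), Function('L')(Function('l')(3))) = Mul(Pow(-2, 2), Mul(8, Pow(Add(12, Pow(3, 2)), -1), Add(9, Pow(3, 2)))) = Mul(4, Mul(8, Pow(Add(12, 9), -1), Add(9, 9))) = Mul(4, Mul(8, Pow(21, -1), 18)) = Mul(4, Mul(8, Rational(1, 21), 18)) = Mul(4, Rational(48, 7)) = Rational(192, 7)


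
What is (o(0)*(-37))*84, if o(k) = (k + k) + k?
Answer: 0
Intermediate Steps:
o(k) = 3*k (o(k) = 2*k + k = 3*k)
(o(0)*(-37))*84 = ((3*0)*(-37))*84 = (0*(-37))*84 = 0*84 = 0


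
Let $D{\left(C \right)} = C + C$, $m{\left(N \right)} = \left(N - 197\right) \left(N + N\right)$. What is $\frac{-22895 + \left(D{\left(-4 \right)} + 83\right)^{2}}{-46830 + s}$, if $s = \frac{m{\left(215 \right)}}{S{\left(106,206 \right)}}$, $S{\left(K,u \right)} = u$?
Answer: $\frac{177881}{481962} \approx 0.36908$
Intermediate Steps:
$m{\left(N \right)} = 2 N \left(-197 + N\right)$ ($m{\left(N \right)} = \left(-197 + N\right) 2 N = 2 N \left(-197 + N\right)$)
$D{\left(C \right)} = 2 C$
$s = \frac{3870}{103}$ ($s = \frac{2 \cdot 215 \left(-197 + 215\right)}{206} = 2 \cdot 215 \cdot 18 \cdot \frac{1}{206} = 7740 \cdot \frac{1}{206} = \frac{3870}{103} \approx 37.573$)
$\frac{-22895 + \left(D{\left(-4 \right)} + 83\right)^{2}}{-46830 + s} = \frac{-22895 + \left(2 \left(-4\right) + 83\right)^{2}}{-46830 + \frac{3870}{103}} = \frac{-22895 + \left(-8 + 83\right)^{2}}{- \frac{4819620}{103}} = \left(-22895 + 75^{2}\right) \left(- \frac{103}{4819620}\right) = \left(-22895 + 5625\right) \left(- \frac{103}{4819620}\right) = \left(-17270\right) \left(- \frac{103}{4819620}\right) = \frac{177881}{481962}$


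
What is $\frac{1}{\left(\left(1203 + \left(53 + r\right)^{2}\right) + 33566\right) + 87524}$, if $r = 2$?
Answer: $\frac{1}{125318} \approx 7.9797 \cdot 10^{-6}$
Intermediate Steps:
$\frac{1}{\left(\left(1203 + \left(53 + r\right)^{2}\right) + 33566\right) + 87524} = \frac{1}{\left(\left(1203 + \left(53 + 2\right)^{2}\right) + 33566\right) + 87524} = \frac{1}{\left(\left(1203 + 55^{2}\right) + 33566\right) + 87524} = \frac{1}{\left(\left(1203 + 3025\right) + 33566\right) + 87524} = \frac{1}{\left(4228 + 33566\right) + 87524} = \frac{1}{37794 + 87524} = \frac{1}{125318}$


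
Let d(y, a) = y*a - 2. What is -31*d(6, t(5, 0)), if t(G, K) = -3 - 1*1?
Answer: 806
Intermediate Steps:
t(G, K) = -4 (t(G, K) = -3 - 1 = -4)
d(y, a) = -2 + a*y (d(y, a) = a*y - 2 = -2 + a*y)
-31*d(6, t(5, 0)) = -31*(-2 - 4*6) = -31*(-2 - 24) = -31*(-26) = 806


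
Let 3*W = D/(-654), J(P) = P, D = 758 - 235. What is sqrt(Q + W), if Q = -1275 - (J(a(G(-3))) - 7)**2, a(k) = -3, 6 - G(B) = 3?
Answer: I*sqrt(588223514)/654 ≈ 37.085*I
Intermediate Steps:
G(B) = 3 (G(B) = 6 - 1*3 = 6 - 3 = 3)
D = 523
Q = -1375 (Q = -1275 - (-3 - 7)**2 = -1275 - 1*(-10)**2 = -1275 - 1*100 = -1275 - 100 = -1375)
W = -523/1962 (W = (523/(-654))/3 = (523*(-1/654))/3 = (1/3)*(-523/654) = -523/1962 ≈ -0.26656)
sqrt(Q + W) = sqrt(-1375 - 523/1962) = sqrt(-2698273/1962) = I*sqrt(588223514)/654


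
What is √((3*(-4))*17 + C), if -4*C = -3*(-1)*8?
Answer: I*√210 ≈ 14.491*I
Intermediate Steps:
C = -6 (C = -(-3*(-1))*8/4 = -3*8/4 = -¼*24 = -6)
√((3*(-4))*17 + C) = √((3*(-4))*17 - 6) = √(-12*17 - 6) = √(-204 - 6) = √(-210) = I*√210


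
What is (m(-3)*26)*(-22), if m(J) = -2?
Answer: 1144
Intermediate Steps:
(m(-3)*26)*(-22) = -2*26*(-22) = -52*(-22) = 1144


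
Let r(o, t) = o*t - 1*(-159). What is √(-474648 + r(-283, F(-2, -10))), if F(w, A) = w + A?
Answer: I*√471093 ≈ 686.36*I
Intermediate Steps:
F(w, A) = A + w
r(o, t) = 159 + o*t (r(o, t) = o*t + 159 = 159 + o*t)
√(-474648 + r(-283, F(-2, -10))) = √(-474648 + (159 - 283*(-10 - 2))) = √(-474648 + (159 - 283*(-12))) = √(-474648 + (159 + 3396)) = √(-474648 + 3555) = √(-471093) = I*√471093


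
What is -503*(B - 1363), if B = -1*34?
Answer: 702691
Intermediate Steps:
B = -34
-503*(B - 1363) = -503*(-34 - 1363) = -503*(-1397) = 702691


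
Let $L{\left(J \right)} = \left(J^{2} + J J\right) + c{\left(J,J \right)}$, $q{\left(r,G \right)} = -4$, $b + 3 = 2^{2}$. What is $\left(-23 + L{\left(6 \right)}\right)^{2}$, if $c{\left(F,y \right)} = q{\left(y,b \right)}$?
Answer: $2025$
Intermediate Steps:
$b = 1$ ($b = -3 + 2^{2} = -3 + 4 = 1$)
$c{\left(F,y \right)} = -4$
$L{\left(J \right)} = -4 + 2 J^{2}$ ($L{\left(J \right)} = \left(J^{2} + J J\right) - 4 = \left(J^{2} + J^{2}\right) - 4 = 2 J^{2} - 4 = -4 + 2 J^{2}$)
$\left(-23 + L{\left(6 \right)}\right)^{2} = \left(-23 - \left(4 - 2 \cdot 6^{2}\right)\right)^{2} = \left(-23 + \left(-4 + 2 \cdot 36\right)\right)^{2} = \left(-23 + \left(-4 + 72\right)\right)^{2} = \left(-23 + 68\right)^{2} = 45^{2} = 2025$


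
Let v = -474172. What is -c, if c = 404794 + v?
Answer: 69378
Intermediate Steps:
c = -69378 (c = 404794 - 474172 = -69378)
-c = -1*(-69378) = 69378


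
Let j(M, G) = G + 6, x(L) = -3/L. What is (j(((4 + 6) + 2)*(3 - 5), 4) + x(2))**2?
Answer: 289/4 ≈ 72.250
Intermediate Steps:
j(M, G) = 6 + G
(j(((4 + 6) + 2)*(3 - 5), 4) + x(2))**2 = ((6 + 4) - 3/2)**2 = (10 - 3*1/2)**2 = (10 - 3/2)**2 = (17/2)**2 = 289/4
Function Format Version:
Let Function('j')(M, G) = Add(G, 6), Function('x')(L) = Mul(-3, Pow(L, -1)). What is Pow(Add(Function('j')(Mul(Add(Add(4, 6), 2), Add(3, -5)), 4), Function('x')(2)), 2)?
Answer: Rational(289, 4) ≈ 72.250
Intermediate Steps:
Function('j')(M, G) = Add(6, G)
Pow(Add(Function('j')(Mul(Add(Add(4, 6), 2), Add(3, -5)), 4), Function('x')(2)), 2) = Pow(Add(Add(6, 4), Mul(-3, Pow(2, -1))), 2) = Pow(Add(10, Mul(-3, Rational(1, 2))), 2) = Pow(Add(10, Rational(-3, 2)), 2) = Pow(Rational(17, 2), 2) = Rational(289, 4)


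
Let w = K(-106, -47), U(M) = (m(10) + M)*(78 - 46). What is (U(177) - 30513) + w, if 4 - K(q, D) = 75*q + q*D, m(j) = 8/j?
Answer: -109257/5 ≈ -21851.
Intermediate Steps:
K(q, D) = 4 - 75*q - D*q (K(q, D) = 4 - (75*q + q*D) = 4 - (75*q + D*q) = 4 + (-75*q - D*q) = 4 - 75*q - D*q)
U(M) = 128/5 + 32*M (U(M) = (8/10 + M)*(78 - 46) = (8*(⅒) + M)*32 = (⅘ + M)*32 = 128/5 + 32*M)
w = 2972 (w = 4 - 75*(-106) - 1*(-47)*(-106) = 4 + 7950 - 4982 = 2972)
(U(177) - 30513) + w = ((128/5 + 32*177) - 30513) + 2972 = ((128/5 + 5664) - 30513) + 2972 = (28448/5 - 30513) + 2972 = -124117/5 + 2972 = -109257/5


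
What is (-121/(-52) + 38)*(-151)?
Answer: -316647/52 ≈ -6089.4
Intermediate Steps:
(-121/(-52) + 38)*(-151) = (-121*(-1/52) + 38)*(-151) = (121/52 + 38)*(-151) = (2097/52)*(-151) = -316647/52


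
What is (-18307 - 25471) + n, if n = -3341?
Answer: -47119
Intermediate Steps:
(-18307 - 25471) + n = (-18307 - 25471) - 3341 = -43778 - 3341 = -47119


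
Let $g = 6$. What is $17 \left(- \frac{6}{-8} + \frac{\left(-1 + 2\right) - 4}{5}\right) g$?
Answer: $\frac{153}{10} \approx 15.3$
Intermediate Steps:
$17 \left(- \frac{6}{-8} + \frac{\left(-1 + 2\right) - 4}{5}\right) g = 17 \left(- \frac{6}{-8} + \frac{\left(-1 + 2\right) - 4}{5}\right) 6 = 17 \left(\left(-6\right) \left(- \frac{1}{8}\right) + \left(1 - 4\right) \frac{1}{5}\right) 6 = 17 \left(\frac{3}{4} - \frac{3}{5}\right) 6 = 17 \cdot \frac{3}{20} \cdot 6 = \frac{51}{20} \cdot 6 = \frac{153}{10}$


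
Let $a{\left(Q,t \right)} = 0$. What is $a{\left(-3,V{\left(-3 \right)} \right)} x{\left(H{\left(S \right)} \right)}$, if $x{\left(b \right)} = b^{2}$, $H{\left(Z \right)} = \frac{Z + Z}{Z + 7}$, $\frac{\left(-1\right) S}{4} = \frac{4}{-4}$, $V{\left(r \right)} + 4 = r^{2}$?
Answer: $0$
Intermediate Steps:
$V{\left(r \right)} = -4 + r^{2}$
$S = 4$ ($S = - 4 \frac{4}{-4} = - 4 \cdot 4 \left(- \frac{1}{4}\right) = \left(-4\right) \left(-1\right) = 4$)
$H{\left(Z \right)} = \frac{2 Z}{7 + Z}$
$a{\left(-3,V{\left(-3 \right)} \right)} x{\left(H{\left(S \right)} \right)} = 0 \left(2 \cdot 4 \frac{1}{7 + 4}\right)^{2} = 0 \left(2 \cdot 4 \cdot \frac{1}{11}\right)^{2} = 0 \left(\frac{8}{11}\right)^{2} = 0 \cdot \frac{64}{121} = 0$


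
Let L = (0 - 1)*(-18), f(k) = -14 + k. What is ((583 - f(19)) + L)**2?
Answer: 355216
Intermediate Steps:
L = 18 (L = -1*(-18) = 18)
((583 - f(19)) + L)**2 = ((583 - (-14 + 19)) + 18)**2 = ((583 - 1*5) + 18)**2 = ((583 - 5) + 18)**2 = (578 + 18)**2 = 596**2 = 355216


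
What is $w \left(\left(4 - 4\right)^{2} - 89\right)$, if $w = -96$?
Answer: $8544$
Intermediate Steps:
$w \left(\left(4 - 4\right)^{2} - 89\right) = - 96 \left(\left(4 - 4\right)^{2} - 89\right) = - 96 \left(0^{2} - 89\right) = - 96 \left(0 - 89\right) = \left(-96\right) \left(-89\right) = 8544$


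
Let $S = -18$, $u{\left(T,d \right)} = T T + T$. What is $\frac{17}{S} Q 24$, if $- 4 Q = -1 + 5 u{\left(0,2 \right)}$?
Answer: $- \frac{17}{3} \approx -5.6667$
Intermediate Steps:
$u{\left(T,d \right)} = T + T^{2}$ ($u{\left(T,d \right)} = T^{2} + T = T + T^{2}$)
$Q = \frac{1}{4}$ ($Q = - \frac{-1 + 5 \cdot 0 \left(1 + 0\right)}{4} = - \frac{-1 + 5 \cdot 0 \cdot 1}{4} = - \frac{-1 + 5 \cdot 0}{4} = - \frac{-1 + 0}{4} = \left(- \frac{1}{4}\right) \left(-1\right) = \frac{1}{4} \approx 0.25$)
$\frac{17}{S} Q 24 = \frac{17}{-18} \cdot \frac{1}{4} \cdot 24 = 17 \left(- \frac{1}{18}\right) \frac{1}{4} \cdot 24 = \left(- \frac{17}{18}\right) \frac{1}{4} \cdot 24 = \left(- \frac{17}{72}\right) 24 = - \frac{17}{3}$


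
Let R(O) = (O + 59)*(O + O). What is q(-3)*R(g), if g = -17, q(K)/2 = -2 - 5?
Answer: 19992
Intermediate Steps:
q(K) = -14 (q(K) = 2*(-2 - 5) = 2*(-7) = -14)
R(O) = 2*O*(59 + O) (R(O) = (59 + O)*(2*O) = 2*O*(59 + O))
q(-3)*R(g) = -28*(-17)*(59 - 17) = -28*(-17)*42 = -14*(-1428) = 19992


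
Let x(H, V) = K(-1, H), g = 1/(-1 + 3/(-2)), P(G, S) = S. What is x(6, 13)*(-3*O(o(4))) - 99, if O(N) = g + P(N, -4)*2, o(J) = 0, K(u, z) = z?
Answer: 261/5 ≈ 52.200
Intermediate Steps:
g = -⅖ (g = 1/(-1 + 3*(-½)) = 1/(-1 - 3/2) = 1/(-5/2) = -⅖ ≈ -0.40000)
O(N) = -42/5 (O(N) = -⅖ - 4*2 = -⅖ - 8 = -42/5)
x(H, V) = H
x(6, 13)*(-3*O(o(4))) - 99 = 6*(-3*(-42/5)) - 99 = 6*(126/5) - 99 = 756/5 - 99 = 261/5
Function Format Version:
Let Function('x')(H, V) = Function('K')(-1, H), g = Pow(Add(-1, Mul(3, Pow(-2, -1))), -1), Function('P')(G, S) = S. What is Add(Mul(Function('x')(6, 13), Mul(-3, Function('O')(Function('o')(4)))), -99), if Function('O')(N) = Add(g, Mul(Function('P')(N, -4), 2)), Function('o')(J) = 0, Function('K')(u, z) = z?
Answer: Rational(261, 5) ≈ 52.200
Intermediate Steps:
g = Rational(-2, 5) (g = Pow(Add(-1, Mul(3, Rational(-1, 2))), -1) = Pow(Add(-1, Rational(-3, 2)), -1) = Pow(Rational(-5, 2), -1) = Rational(-2, 5) ≈ -0.40000)
Function('O')(N) = Rational(-42, 5) (Function('O')(N) = Add(Rational(-2, 5), Mul(-4, 2)) = Add(Rational(-2, 5), -8) = Rational(-42, 5))
Function('x')(H, V) = H
Add(Mul(Function('x')(6, 13), Mul(-3, Function('O')(Function('o')(4)))), -99) = Add(Mul(6, Mul(-3, Rational(-42, 5))), -99) = Add(Mul(6, Rational(126, 5)), -99) = Add(Rational(756, 5), -99) = Rational(261, 5)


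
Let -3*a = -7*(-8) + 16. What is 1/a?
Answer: -1/24 ≈ -0.041667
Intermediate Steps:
a = -24 (a = -(-7*(-8) + 16)/3 = -(56 + 16)/3 = -1/3*72 = -24)
1/a = 1/(-24) = -1/24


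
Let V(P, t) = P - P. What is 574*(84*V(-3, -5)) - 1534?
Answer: -1534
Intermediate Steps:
V(P, t) = 0
574*(84*V(-3, -5)) - 1534 = 574*(84*0) - 1534 = 574*0 - 1534 = 0 - 1534 = -1534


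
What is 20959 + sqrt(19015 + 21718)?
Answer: 20959 + 23*sqrt(77) ≈ 21161.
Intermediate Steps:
20959 + sqrt(19015 + 21718) = 20959 + sqrt(40733) = 20959 + 23*sqrt(77)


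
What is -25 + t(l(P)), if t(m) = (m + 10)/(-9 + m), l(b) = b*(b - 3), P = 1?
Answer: -283/11 ≈ -25.727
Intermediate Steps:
l(b) = b*(-3 + b)
t(m) = (10 + m)/(-9 + m)
-25 + t(l(P)) = -25 + (10 + 1*(-3 + 1))/(-9 + 1*(-3 + 1)) = -25 + (10 + 1*(-2))/(-9 + 1*(-2)) = -25 + (10 - 2)/(-9 - 2) = -25 + 8/(-11) = -25 - 1/11*8 = -25 - 8/11 = -283/11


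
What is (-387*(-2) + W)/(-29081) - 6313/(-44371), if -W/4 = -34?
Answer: 11016211/99257927 ≈ 0.11099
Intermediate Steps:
W = 136 (W = -4*(-34) = 136)
(-387*(-2) + W)/(-29081) - 6313/(-44371) = (-387*(-2) + 136)/(-29081) - 6313/(-44371) = (-43*(-18) + 136)*(-1/29081) - 6313*(-1/44371) = (774 + 136)*(-1/29081) + 6313/44371 = 910*(-1/29081) + 6313/44371 = -70/2237 + 6313/44371 = 11016211/99257927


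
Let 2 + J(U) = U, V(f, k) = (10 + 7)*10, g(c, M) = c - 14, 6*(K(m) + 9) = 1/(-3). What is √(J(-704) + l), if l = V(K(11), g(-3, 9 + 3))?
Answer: 2*I*√134 ≈ 23.152*I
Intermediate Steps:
K(m) = -163/18 (K(m) = -9 + (⅙)/(-3) = -9 + (⅙)*(-⅓) = -9 - 1/18 = -163/18)
g(c, M) = -14 + c
V(f, k) = 170 (V(f, k) = 17*10 = 170)
J(U) = -2 + U
l = 170
√(J(-704) + l) = √((-2 - 704) + 170) = √(-706 + 170) = √(-536) = 2*I*√134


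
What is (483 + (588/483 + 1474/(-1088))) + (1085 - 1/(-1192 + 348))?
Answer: 4139210595/2640032 ≈ 1567.9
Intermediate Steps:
(483 + (588/483 + 1474/(-1088))) + (1085 - 1/(-1192 + 348)) = (483 + (588*(1/483) + 1474*(-1/1088))) + (1085 - 1/(-844)) = (483 + (28/23 - 737/544)) + (1085 - 1*(-1/844)) = (483 - 1719/12512) + (1085 + 1/844) = 6041577/12512 + 915741/844 = 4139210595/2640032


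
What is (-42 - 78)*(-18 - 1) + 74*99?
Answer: 9606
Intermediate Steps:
(-42 - 78)*(-18 - 1) + 74*99 = -120*(-19) + 7326 = 2280 + 7326 = 9606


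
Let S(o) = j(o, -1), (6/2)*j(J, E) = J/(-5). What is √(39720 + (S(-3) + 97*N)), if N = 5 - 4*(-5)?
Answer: 3*√117070/5 ≈ 205.29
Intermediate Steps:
j(J, E) = -J/15 (j(J, E) = (J/(-5))/3 = (J*(-⅕))/3 = (-J/5)/3 = -J/15)
S(o) = -o/15
N = 25 (N = 5 + 20 = 25)
√(39720 + (S(-3) + 97*N)) = √(39720 + (-1/15*(-3) + 97*25)) = √(39720 + (⅕ + 2425)) = √(39720 + 12126/5) = √(210726/5) = 3*√117070/5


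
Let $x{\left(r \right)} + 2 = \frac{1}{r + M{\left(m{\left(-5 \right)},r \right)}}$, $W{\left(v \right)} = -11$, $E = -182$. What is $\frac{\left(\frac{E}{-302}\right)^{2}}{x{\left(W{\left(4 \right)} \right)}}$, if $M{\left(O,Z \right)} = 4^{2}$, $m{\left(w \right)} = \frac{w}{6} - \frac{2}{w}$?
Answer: $- \frac{41405}{205209} \approx -0.20177$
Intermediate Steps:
$m{\left(w \right)} = - \frac{2}{w} + \frac{w}{6}$ ($m{\left(w \right)} = w \frac{1}{6} - \frac{2}{w} = \frac{w}{6} - \frac{2}{w} = - \frac{2}{w} + \frac{w}{6}$)
$M{\left(O,Z \right)} = 16$
$x{\left(r \right)} = -2 + \frac{1}{16 + r}$ ($x{\left(r \right)} = -2 + \frac{1}{r + 16} = -2 + \frac{1}{16 + r}$)
$\frac{\left(\frac{E}{-302}\right)^{2}}{x{\left(W{\left(4 \right)} \right)}} = \frac{\left(- \frac{182}{-302}\right)^{2}}{\frac{1}{16 - 11} \left(-31 - -22\right)} = \frac{\left(\left(-182\right) \left(- \frac{1}{302}\right)\right)^{2}}{\frac{1}{5} \left(-31 + 22\right)} = \frac{\left(\frac{91}{151}\right)^{2}}{\frac{1}{5} \left(-9\right)} = \frac{8281}{22801 \left(- \frac{9}{5}\right)} = \frac{8281}{22801} \left(- \frac{5}{9}\right) = - \frac{41405}{205209}$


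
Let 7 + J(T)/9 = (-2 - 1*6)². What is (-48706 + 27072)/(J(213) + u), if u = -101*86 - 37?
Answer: 10817/4105 ≈ 2.6351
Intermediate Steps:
J(T) = 513 (J(T) = -63 + 9*(-2 - 1*6)² = -63 + 9*(-2 - 6)² = -63 + 9*(-8)² = -63 + 9*64 = -63 + 576 = 513)
u = -8723 (u = -8686 - 37 = -8723)
(-48706 + 27072)/(J(213) + u) = (-48706 + 27072)/(513 - 8723) = -21634/(-8210) = -21634*(-1/8210) = 10817/4105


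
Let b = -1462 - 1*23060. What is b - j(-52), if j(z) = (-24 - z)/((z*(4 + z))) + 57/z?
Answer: -15301051/624 ≈ -24521.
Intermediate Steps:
b = -24522 (b = -1462 - 23060 = -24522)
j(z) = 57/z + (-24 - z)/(z*(4 + z)) (j(z) = (-24 - z)*(1/(z*(4 + z))) + 57/z = (-24 - z)/(z*(4 + z)) + 57/z = 57/z + (-24 - z)/(z*(4 + z)))
b - j(-52) = -24522 - 4*(51 + 14*(-52))/((-52)*(4 - 52)) = -24522 - 4*(-1)*(51 - 728)/(52*(-48)) = -24522 - 4*(-1)*(-1)*(-677)/(52*48) = -24522 - 1*(-677/624) = -24522 + 677/624 = -15301051/624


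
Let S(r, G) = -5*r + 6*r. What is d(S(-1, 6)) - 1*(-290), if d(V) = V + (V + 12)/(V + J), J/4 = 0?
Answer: 278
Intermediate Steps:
J = 0 (J = 4*0 = 0)
S(r, G) = r
d(V) = V + (12 + V)/V (d(V) = V + (V + 12)/(V + 0) = V + (12 + V)/V)
d(S(-1, 6)) - 1*(-290) = (1 - 1 + 12/(-1)) - 1*(-290) = (1 - 1 + 12*(-1)) + 290 = (1 - 1 - 12) + 290 = -12 + 290 = 278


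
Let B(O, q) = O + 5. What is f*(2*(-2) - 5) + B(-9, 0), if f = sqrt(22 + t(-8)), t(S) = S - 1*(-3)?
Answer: -4 - 9*sqrt(17) ≈ -41.108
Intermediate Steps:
t(S) = 3 + S (t(S) = S + 3 = 3 + S)
f = sqrt(17) (f = sqrt(22 + (3 - 8)) = sqrt(22 - 5) = sqrt(17) ≈ 4.1231)
B(O, q) = 5 + O
f*(2*(-2) - 5) + B(-9, 0) = sqrt(17)*(2*(-2) - 5) + (5 - 9) = sqrt(17)*(-4 - 5) - 4 = sqrt(17)*(-9) - 4 = -9*sqrt(17) - 4 = -4 - 9*sqrt(17)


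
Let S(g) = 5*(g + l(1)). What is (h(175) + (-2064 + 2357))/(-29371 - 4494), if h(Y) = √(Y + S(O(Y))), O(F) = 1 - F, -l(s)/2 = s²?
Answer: -293/33865 - I*√705/33865 ≈ -0.008652 - 0.00078405*I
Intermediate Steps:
l(s) = -2*s²
S(g) = -10 + 5*g (S(g) = 5*(g - 2*1²) = 5*(g - 2*1) = 5*(g - 2) = 5*(-2 + g) = -10 + 5*g)
h(Y) = √(-5 - 4*Y) (h(Y) = √(Y + (-10 + 5*(1 - Y))) = √(Y + (-10 + (5 - 5*Y))) = √(Y + (-5 - 5*Y)) = √(-5 - 4*Y))
(h(175) + (-2064 + 2357))/(-29371 - 4494) = (√(-5 - 4*175) + (-2064 + 2357))/(-29371 - 4494) = (√(-5 - 700) + 293)/(-33865) = (√(-705) + 293)*(-1/33865) = (I*√705 + 293)*(-1/33865) = (293 + I*√705)*(-1/33865) = -293/33865 - I*√705/33865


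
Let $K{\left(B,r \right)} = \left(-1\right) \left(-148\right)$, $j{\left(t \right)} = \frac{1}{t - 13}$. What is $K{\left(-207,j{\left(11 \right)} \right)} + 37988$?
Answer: $38136$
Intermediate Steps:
$j{\left(t \right)} = \frac{1}{-13 + t}$
$K{\left(B,r \right)} = 148$
$K{\left(-207,j{\left(11 \right)} \right)} + 37988 = 148 + 37988 = 38136$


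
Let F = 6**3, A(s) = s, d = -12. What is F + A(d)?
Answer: 204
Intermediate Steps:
F = 216
F + A(d) = 216 - 12 = 204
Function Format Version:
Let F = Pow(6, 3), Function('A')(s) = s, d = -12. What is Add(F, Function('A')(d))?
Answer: 204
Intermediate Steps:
F = 216
Add(F, Function('A')(d)) = Add(216, -12) = 204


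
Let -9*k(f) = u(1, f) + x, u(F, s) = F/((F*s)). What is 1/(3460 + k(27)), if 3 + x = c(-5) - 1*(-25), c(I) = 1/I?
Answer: 1215/4200952 ≈ 0.00028922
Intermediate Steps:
x = 109/5 (x = -3 + (1/(-5) - 1*(-25)) = -3 + (-⅕ + 25) = -3 + 124/5 = 109/5 ≈ 21.800)
u(F, s) = 1/s (u(F, s) = F*(1/(F*s)) = 1/s)
k(f) = -109/45 - 1/(9*f) (k(f) = -(1/f + 109/5)/9 = -(109/5 + 1/f)/9 = -109/45 - 1/(9*f))
1/(3460 + k(27)) = 1/(3460 + (1/45)*(-5 - 109*27)/27) = 1/(3460 + (1/45)*(1/27)*(-5 - 2943)) = 1/(3460 + (1/45)*(1/27)*(-2948)) = 1/(3460 - 2948/1215) = 1/(4200952/1215) = 1215/4200952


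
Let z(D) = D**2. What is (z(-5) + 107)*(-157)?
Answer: -20724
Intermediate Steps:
(z(-5) + 107)*(-157) = ((-5)**2 + 107)*(-157) = (25 + 107)*(-157) = 132*(-157) = -20724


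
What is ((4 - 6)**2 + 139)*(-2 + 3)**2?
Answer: 143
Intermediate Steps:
((4 - 6)**2 + 139)*(-2 + 3)**2 = ((-2)**2 + 139)*1**2 = (4 + 139)*1 = 143*1 = 143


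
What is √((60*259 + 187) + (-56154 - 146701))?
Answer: 6*I*√5198 ≈ 432.58*I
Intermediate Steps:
√((60*259 + 187) + (-56154 - 146701)) = √((15540 + 187) - 202855) = √(15727 - 202855) = √(-187128) = 6*I*√5198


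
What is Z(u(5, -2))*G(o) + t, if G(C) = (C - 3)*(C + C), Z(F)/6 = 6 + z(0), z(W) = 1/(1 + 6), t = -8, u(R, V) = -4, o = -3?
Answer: 9232/7 ≈ 1318.9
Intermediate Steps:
z(W) = 1/7
Z(F) = 258/7 (Z(F) = 6*(6 + 1/7) = 6*(43/7) = 258/7)
G(C) = 2*C*(-3 + C) (G(C) = (-3 + C)*(2*C) = 2*C*(-3 + C))
Z(u(5, -2))*G(o) + t = 258*(2*(-3)*(-3 - 3))/7 - 8 = 258*(2*(-3)*(-6))/7 - 8 = (258/7)*36 - 8 = 9288/7 - 8 = 9232/7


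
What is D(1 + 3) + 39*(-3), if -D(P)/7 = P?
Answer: -145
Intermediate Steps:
D(P) = -7*P
D(1 + 3) + 39*(-3) = -7*(1 + 3) + 39*(-3) = -7*4 - 117 = -28 - 117 = -145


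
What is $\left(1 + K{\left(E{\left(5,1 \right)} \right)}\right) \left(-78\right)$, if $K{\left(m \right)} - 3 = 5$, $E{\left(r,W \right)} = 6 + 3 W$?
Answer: $-702$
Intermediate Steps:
$K{\left(m \right)} = 8$ ($K{\left(m \right)} = 3 + 5 = 8$)
$\left(1 + K{\left(E{\left(5,1 \right)} \right)}\right) \left(-78\right) = \left(1 + 8\right) \left(-78\right) = 9 \left(-78\right) = -702$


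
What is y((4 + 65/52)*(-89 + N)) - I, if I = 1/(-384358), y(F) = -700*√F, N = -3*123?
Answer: 1/384358 - 350*I*√9618 ≈ 2.6017e-6 - 34325.0*I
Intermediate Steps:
N = -369
I = -1/384358 ≈ -2.6017e-6
y((4 + 65/52)*(-89 + N)) - I = -700*√(-89 - 369)*√(4 + 65/52) - 1*(-1/384358) = -700*I*√458*√(4 + 65*(1/52)) + 1/384358 = -700*I*√458*√(4 + 5/4) + 1/384358 = -700*I*√9618/2 + 1/384358 = -350*I*√9618 + 1/384358 = 1/384358 - 350*I*√9618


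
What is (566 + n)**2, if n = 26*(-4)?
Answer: 213444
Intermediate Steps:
n = -104
(566 + n)**2 = (566 - 104)**2 = 462**2 = 213444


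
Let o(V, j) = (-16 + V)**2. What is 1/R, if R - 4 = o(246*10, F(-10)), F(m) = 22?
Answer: 1/5973140 ≈ 1.6742e-7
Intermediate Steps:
R = 5973140 (R = 4 + (-16 + 246*10)**2 = 4 + (-16 + 2460)**2 = 4 + 2444**2 = 4 + 5973136 = 5973140)
1/R = 1/5973140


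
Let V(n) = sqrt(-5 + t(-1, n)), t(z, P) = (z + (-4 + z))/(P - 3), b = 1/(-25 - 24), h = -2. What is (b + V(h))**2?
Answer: (5 - 49*I*sqrt(95))**2/60025 ≈ -3.7996 - 0.079566*I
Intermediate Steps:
b = -1/49 (b = 1/(-49) = -1/49 ≈ -0.020408)
t(z, P) = (-4 + 2*z)/(-3 + P)
V(n) = sqrt(-5 - 6/(-3 + n)) (V(n) = sqrt(-5 + 2*(-2 - 1)/(-3 + n)) = sqrt(-5 + 2*(-3)/(-3 + n)) = sqrt(-5 - 6/(-3 + n)))
(b + V(h))**2 = (-1/49 + sqrt((9 - 5*(-2))/(-3 - 2)))**2 = (-1/49 + sqrt((9 + 10)/(-5)))**2 = (-1/49 + sqrt(-1/5*19))**2 = (-1/49 + sqrt(-19/5))**2 = (-1/49 + I*sqrt(95)/5)**2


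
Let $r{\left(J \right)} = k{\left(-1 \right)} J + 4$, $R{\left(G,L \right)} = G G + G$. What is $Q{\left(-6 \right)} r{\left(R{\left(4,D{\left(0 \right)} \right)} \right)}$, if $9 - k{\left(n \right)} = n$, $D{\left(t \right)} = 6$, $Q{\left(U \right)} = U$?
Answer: $-1224$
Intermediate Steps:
$k{\left(n \right)} = 9 - n$
$R{\left(G,L \right)} = G + G^{2}$ ($R{\left(G,L \right)} = G^{2} + G = G + G^{2}$)
$r{\left(J \right)} = 4 + 10 J$ ($r{\left(J \right)} = \left(9 - -1\right) J + 4 = \left(9 + 1\right) J + 4 = 10 J + 4 = 4 + 10 J$)
$Q{\left(-6 \right)} r{\left(R{\left(4,D{\left(0 \right)} \right)} \right)} = - 6 \left(4 + 10 \cdot 4 \left(1 + 4\right)\right) = - 6 \left(4 + 10 \cdot 4 \cdot 5\right) = - 6 \left(4 + 10 \cdot 20\right) = - 6 \left(4 + 200\right) = \left(-6\right) 204 = -1224$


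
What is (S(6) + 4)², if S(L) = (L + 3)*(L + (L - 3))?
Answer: 7225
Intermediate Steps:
S(L) = (-3 + 2*L)*(3 + L) (S(L) = (3 + L)*(L + (-3 + L)) = (3 + L)*(-3 + 2*L) = (-3 + 2*L)*(3 + L))
(S(6) + 4)² = ((-9 + 2*6² + 3*6) + 4)² = ((-9 + 2*36 + 18) + 4)² = ((-9 + 72 + 18) + 4)² = (81 + 4)² = 85² = 7225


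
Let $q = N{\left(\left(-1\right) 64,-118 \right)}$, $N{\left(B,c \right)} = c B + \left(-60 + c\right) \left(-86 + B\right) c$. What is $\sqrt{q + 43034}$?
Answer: $3 i \sqrt{344446} \approx 1760.7 i$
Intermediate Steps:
$N{\left(B,c \right)} = B c + c \left(-86 + B\right) \left(-60 + c\right)$ ($N{\left(B,c \right)} = B c + \left(-86 + B\right) \left(-60 + c\right) c = B c + c \left(-86 + B\right) \left(-60 + c\right)$)
$q = -3143048$ ($q = - 118 \left(5160 - -10148 - 59 \left(\left(-1\right) 64\right) + \left(-1\right) 64 \left(-118\right)\right) = - 118 \left(5160 + 10148 - -3776 - -7552\right) = - 118 \left(5160 + 10148 + 3776 + 7552\right) = \left(-118\right) 26636 = -3143048$)
$\sqrt{q + 43034} = \sqrt{-3143048 + 43034} = \sqrt{-3100014} = 3 i \sqrt{344446}$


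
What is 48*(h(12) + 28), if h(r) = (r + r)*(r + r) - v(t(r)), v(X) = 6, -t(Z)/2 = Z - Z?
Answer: 28704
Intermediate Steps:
t(Z) = 0 (t(Z) = -2*(Z - Z) = -2*0 = 0)
h(r) = -6 + 4*r**2 (h(r) = (r + r)*(r + r) - 1*6 = (2*r)*(2*r) - 6 = 4*r**2 - 6 = -6 + 4*r**2)
48*(h(12) + 28) = 48*((-6 + 4*12**2) + 28) = 48*((-6 + 4*144) + 28) = 48*((-6 + 576) + 28) = 48*(570 + 28) = 48*598 = 28704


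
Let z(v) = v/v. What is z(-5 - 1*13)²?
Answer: 1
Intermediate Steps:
z(v) = 1
z(-5 - 1*13)² = 1² = 1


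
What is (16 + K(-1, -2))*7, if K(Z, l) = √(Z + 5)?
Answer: 126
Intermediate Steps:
K(Z, l) = √(5 + Z)
(16 + K(-1, -2))*7 = (16 + √(5 - 1))*7 = (16 + √4)*7 = (16 + 2)*7 = 18*7 = 126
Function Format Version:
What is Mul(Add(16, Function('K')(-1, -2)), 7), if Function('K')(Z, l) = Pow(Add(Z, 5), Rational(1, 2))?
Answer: 126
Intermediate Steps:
Function('K')(Z, l) = Pow(Add(5, Z), Rational(1, 2))
Mul(Add(16, Function('K')(-1, -2)), 7) = Mul(Add(16, Pow(Add(5, -1), Rational(1, 2))), 7) = Mul(Add(16, Pow(4, Rational(1, 2))), 7) = Mul(Add(16, 2), 7) = Mul(18, 7) = 126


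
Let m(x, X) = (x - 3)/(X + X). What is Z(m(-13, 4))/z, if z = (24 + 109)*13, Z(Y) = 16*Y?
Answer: -32/1729 ≈ -0.018508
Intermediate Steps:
m(x, X) = (-3 + x)/(2*X) (m(x, X) = (-3 + x)/((2*X)) = (-3 + x)*(1/(2*X)) = (-3 + x)/(2*X))
z = 1729 (z = 133*13 = 1729)
Z(m(-13, 4))/z = (16*((½)*(-3 - 13)/4))/1729 = (16*((½)*(¼)*(-16)))*(1/1729) = (16*(-2))*(1/1729) = -32*1/1729 = -32/1729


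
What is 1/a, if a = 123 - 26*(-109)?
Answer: 1/2957 ≈ 0.00033818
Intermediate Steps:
a = 2957 (a = 123 + 2834 = 2957)
1/a = 1/2957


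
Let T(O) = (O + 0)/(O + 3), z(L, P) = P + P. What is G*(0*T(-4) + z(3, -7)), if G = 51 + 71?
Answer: -1708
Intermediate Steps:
z(L, P) = 2*P
G = 122
T(O) = O/(3 + O)
G*(0*T(-4) + z(3, -7)) = 122*(0*(-4/(3 - 4)) + 2*(-7)) = 122*(0*(-4/(-1)) - 14) = 122*(0*(-4*(-1)) - 14) = 122*(0*4 - 14) = 122*(0 - 14) = 122*(-14) = -1708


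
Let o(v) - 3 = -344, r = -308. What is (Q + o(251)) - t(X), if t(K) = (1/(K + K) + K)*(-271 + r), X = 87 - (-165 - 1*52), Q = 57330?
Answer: 141667619/608 ≈ 2.3301e+5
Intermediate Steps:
o(v) = -341 (o(v) = 3 - 344 = -341)
X = 304 (X = 87 - (-165 - 52) = 87 - 1*(-217) = 87 + 217 = 304)
t(K) = -579*K - 579/(2*K) (t(K) = (1/(K + K) + K)*(-271 - 308) = (1/(2*K) + K)*(-579) = (K + 1/(2*K))*(-579) = -579*K - 579/(2*K))
(Q + o(251)) - t(X) = (57330 - 341) - (-579*304 - 579/2/304) = 56989 - (-176016 - 579/2*1/304) = 56989 - (-176016 - 579/608) = 56989 - 1*(-107018307/608) = 56989 + 107018307/608 = 141667619/608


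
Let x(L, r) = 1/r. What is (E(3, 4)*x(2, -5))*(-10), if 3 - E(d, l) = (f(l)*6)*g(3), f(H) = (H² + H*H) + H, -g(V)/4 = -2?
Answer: -3450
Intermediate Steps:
g(V) = 8 (g(V) = -4*(-2) = 8)
f(H) = H + 2*H² (f(H) = (H² + H²) + H = 2*H² + H = H + 2*H²)
E(d, l) = 3 - 48*l*(1 + 2*l) (E(d, l) = 3 - (l*(1 + 2*l))*6*8 = 3 - 6*l*(1 + 2*l)*8 = 3 - 48*l*(1 + 2*l))
(E(3, 4)*x(2, -5))*(-10) = ((3 - 96*4² - 48*4)/(-5))*(-10) = ((3 - 96*16 - 192)*(-⅕))*(-10) = ((3 - 1536 - 192)*(-⅕))*(-10) = -1725*(-⅕)*(-10) = 345*(-10) = -3450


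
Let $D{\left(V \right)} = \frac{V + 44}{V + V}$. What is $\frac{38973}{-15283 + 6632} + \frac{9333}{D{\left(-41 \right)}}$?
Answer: $- \frac{2206926375}{8651} \approx -2.5511 \cdot 10^{5}$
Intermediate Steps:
$D{\left(V \right)} = \frac{44 + V}{2 V}$
$\frac{38973}{-15283 + 6632} + \frac{9333}{D{\left(-41 \right)}} = \frac{38973}{-15283 + 6632} + \frac{9333}{\frac{1}{2} \frac{1}{-41} \left(44 - 41\right)} = \frac{38973}{-8651} + \frac{9333}{\frac{1}{2} \left(- \frac{1}{41}\right) 3} = 38973 \left(- \frac{1}{8651}\right) + \frac{9333}{- \frac{3}{82}} = - \frac{38973}{8651} + 9333 \left(- \frac{82}{3}\right) = - \frac{38973}{8651} - 255102 = - \frac{2206926375}{8651}$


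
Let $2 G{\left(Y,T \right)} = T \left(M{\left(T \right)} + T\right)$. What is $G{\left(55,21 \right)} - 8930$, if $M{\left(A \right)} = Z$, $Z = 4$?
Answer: $- \frac{17335}{2} \approx -8667.5$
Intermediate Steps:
$M{\left(A \right)} = 4$
$G{\left(Y,T \right)} = \frac{T \left(4 + T\right)}{2}$
$G{\left(55,21 \right)} - 8930 = \frac{1}{2} \cdot 21 \left(4 + 21\right) - 8930 = \frac{1}{2} \cdot 21 \cdot 25 - 8930 = \frac{525}{2} - 8930 = - \frac{17335}{2}$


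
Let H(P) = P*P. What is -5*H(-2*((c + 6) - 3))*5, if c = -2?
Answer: -100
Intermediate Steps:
H(P) = P²
-5*H(-2*((c + 6) - 3))*5 = -5*4*((-2 + 6) - 3)²*5 = -5*4*(4 - 3)²*5 = -5*(-2*1)²*5 = -5*(-2)²*5 = -5*4*5 = -20*5 = -100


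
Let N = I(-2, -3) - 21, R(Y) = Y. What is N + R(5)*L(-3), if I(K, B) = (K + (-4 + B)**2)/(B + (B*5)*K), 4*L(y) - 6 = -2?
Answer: -385/27 ≈ -14.259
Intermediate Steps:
L(y) = 1 (L(y) = 3/2 + (1/4)*(-2) = 3/2 - 1/2 = 1)
I(K, B) = (K + (-4 + B)**2)/(B + 5*B*K) (I(K, B) = (K + (-4 + B)**2)/(B + (5*B)*K) = (K + (-4 + B)**2)/(B + 5*B*K))
N = -520/27 (N = (-2 + (-4 - 3)**2)/((-3)*(1 + 5*(-2))) - 21 = -(-2 + (-7)**2)/(3*(1 - 10)) - 21 = -1/3*(-2 + 49)/(-9) - 21 = -1/3*(-1/9)*47 - 21 = 47/27 - 21 = -520/27 ≈ -19.259)
N + R(5)*L(-3) = -520/27 + 5*1 = -520/27 + 5 = -385/27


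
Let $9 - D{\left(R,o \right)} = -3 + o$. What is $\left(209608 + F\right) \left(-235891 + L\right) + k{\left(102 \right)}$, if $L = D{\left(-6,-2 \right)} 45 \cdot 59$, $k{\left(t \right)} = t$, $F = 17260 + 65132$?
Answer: $-58026531898$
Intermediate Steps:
$F = 82392$
$D{\left(R,o \right)} = 12 - o$ ($D{\left(R,o \right)} = 9 - \left(-3 + o\right) = 12 - o$)
$L = 37170$ ($L = \left(12 - -2\right) 45 \cdot 59 = \left(12 + 2\right) 45 \cdot 59 = 14 \cdot 45 \cdot 59 = 630 \cdot 59 = 37170$)
$\left(209608 + F\right) \left(-235891 + L\right) + k{\left(102 \right)} = \left(209608 + 82392\right) \left(-235891 + 37170\right) + 102 = 292000 \left(-198721\right) + 102 = -58026532000 + 102 = -58026531898$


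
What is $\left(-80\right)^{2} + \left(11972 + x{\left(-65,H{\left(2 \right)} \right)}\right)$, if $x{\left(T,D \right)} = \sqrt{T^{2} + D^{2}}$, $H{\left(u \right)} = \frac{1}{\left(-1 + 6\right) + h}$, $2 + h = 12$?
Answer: $18372 + \frac{\sqrt{950626}}{15} \approx 18437.0$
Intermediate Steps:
$h = 10$ ($h = -2 + 12 = 10$)
$H{\left(u \right)} = \frac{1}{15}$ ($H{\left(u \right)} = \frac{1}{\left(-1 + 6\right) + 10} = \frac{1}{5 + 10} = \frac{1}{15}$)
$x{\left(T,D \right)} = \sqrt{D^{2} + T^{2}}$
$\left(-80\right)^{2} + \left(11972 + x{\left(-65,H{\left(2 \right)} \right)}\right) = \left(-80\right)^{2} + \left(11972 + \sqrt{\left(\frac{1}{15}\right)^{2} + \left(-65\right)^{2}}\right) = 6400 + \left(11972 + \sqrt{\frac{1}{225} + 4225}\right) = 6400 + \left(11972 + \sqrt{\frac{950626}{225}}\right) = 6400 + \left(11972 + \frac{\sqrt{950626}}{15}\right) = 18372 + \frac{\sqrt{950626}}{15}$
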